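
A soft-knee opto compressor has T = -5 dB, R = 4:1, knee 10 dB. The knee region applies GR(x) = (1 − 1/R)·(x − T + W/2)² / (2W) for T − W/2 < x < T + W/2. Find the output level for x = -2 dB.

x − T + W/2 = -2 − (-5) + 5 = 8.
GR = (1 − 1/4) × 8² / 20 = 0.75 × 64 / 20 = 2.4 dB.
Output = -2 − 2.4 = -4.4 dB.

-4.4 dB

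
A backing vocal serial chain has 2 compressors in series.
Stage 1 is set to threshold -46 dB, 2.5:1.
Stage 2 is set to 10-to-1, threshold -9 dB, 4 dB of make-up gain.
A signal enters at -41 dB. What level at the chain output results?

-40 dB

Stage 1: -41 dB is 5 dB over -46 dB; at 2.5:1 that becomes 2 dB over, giving -44 dB.
Stage 2: below threshold (-44 ≤ -9); passes unchanged; make-up brings it to -40 dB.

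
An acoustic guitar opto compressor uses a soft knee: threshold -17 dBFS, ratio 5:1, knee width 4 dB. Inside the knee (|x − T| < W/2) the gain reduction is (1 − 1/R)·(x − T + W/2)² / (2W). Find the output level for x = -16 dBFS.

-16.9 dBFS

x − T + W/2 = -16 − (-17) + 2 = 3.
GR = (1 − 1/5) × 3² / 8 = 0.8 × 9 / 8 = 0.9 dB.
Output = -16 − 0.9 = -16.9 dBFS.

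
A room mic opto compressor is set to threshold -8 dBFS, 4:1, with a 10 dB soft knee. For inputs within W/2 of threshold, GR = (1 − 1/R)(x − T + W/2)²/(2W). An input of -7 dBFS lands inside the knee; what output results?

x − T + W/2 = -7 − (-8) + 5 = 6.
GR = (1 − 1/4) × 6² / 20 = 0.75 × 36 / 20 = 1.35 dB.
Output = -7 − 1.35 = -8.35 dBFS.

-8.35 dBFS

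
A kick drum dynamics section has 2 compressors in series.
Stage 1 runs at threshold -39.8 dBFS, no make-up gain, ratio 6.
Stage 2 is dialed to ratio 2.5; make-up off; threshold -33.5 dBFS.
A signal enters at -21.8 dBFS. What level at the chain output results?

Stage 1: 18 dB above -39.8 dBFS, reduced 6:1 to 3 dB above → -36.8 dBFS.
Stage 2: -36.8 dBFS is at or below the -33.5 dBFS threshold — no compression; output -36.8 dBFS.

-36.8 dBFS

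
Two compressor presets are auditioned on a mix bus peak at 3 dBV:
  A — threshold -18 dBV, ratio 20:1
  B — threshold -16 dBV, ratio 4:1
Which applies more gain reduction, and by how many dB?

A, by 5.7 dB

A: GR = 21 − 21/20 = 19.95 dB.
B: GR = 19 − 19/4 = 14.25 dB.
Difference: 5.7 dB in favour of A.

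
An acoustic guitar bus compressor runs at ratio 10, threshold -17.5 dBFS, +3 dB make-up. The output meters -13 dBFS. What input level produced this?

-2.5 dBFS

Before make-up, the level was -13 − 3 = -16 dBFS.
Post-compression overshoot = -16 − (-17.5) = 1.5 dB.
Before 10:1 compression the overshoot was 1.5 × 10 = 15 dB, so input = -17.5 + 15 = -2.5 dBFS.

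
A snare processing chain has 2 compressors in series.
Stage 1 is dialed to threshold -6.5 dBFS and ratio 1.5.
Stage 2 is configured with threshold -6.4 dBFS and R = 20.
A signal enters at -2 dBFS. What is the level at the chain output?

-6.255 dBFS

Stage 1: 4.5 dB above -6.5 dBFS, reduced 1.5:1 to 3 dB above → -3.5 dBFS.
Stage 2: 2.9 dB above -6.4 dBFS, reduced 20:1 to 0.145 dB above → -6.255 dBFS.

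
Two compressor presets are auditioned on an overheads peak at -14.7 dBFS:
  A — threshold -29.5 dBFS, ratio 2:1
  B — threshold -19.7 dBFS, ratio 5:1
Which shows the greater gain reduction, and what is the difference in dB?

A: overshoot 14.8 dB → output overshoot 7.4 dB → GR 7.4 dB.
B: overshoot 5 dB → output overshoot 1 dB → GR 4 dB.
A applies 3.4 dB more gain reduction.

A, by 3.4 dB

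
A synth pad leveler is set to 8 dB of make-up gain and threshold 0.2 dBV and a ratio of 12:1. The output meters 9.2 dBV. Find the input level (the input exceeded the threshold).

12.2 dBV

Stripping the +8 dB make-up gives 1.2 dBV at the gain stage.
The compressed level sits 1.2 − 0.2 = 1 dB over threshold.
Before 12:1 compression the overshoot was 1 × 12 = 12 dB, so input = 0.2 + 12 = 12.2 dBV.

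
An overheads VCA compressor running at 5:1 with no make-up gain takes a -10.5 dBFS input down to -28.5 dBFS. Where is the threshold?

-33 dBFS

Let T be the threshold. Output overshoot = (input overshoot)/R, so -28.5 − T = (-10.5 − T)/5.
5·(-28.5 − T) = -10.5 − T → 4·T = -142.5 − (-10.5) = -132.
T = -132/4 = -33 dBFS.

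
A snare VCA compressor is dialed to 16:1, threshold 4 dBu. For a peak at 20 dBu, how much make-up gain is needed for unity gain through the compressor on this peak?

15 dB

Overshoot 16 dB → 16/16 = 1 dB after compression, so the compressed level is 4 + 1 = 5 dBu.
Make-up = target − compressed = 20 − 5 = 15 dB.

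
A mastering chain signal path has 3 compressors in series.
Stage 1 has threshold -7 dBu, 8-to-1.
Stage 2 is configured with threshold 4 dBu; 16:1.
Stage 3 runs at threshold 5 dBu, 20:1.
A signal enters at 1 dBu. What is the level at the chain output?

Stage 1: 1 dBu is 8 dB over -7 dBu; at 8:1 that becomes 1 dB over, giving -6 dBu.
Stage 2: -6 dBu is at or below the 4 dBu threshold — no compression; output -6 dBu.
Stage 3: -6 dBu is at or below the 5 dBu threshold — no compression; output -6 dBu.

-6 dBu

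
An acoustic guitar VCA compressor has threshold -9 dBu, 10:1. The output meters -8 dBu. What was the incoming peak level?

That's 1 dB above the -9 dBu threshold.
Input overshoot = R × output overshoot = 10 dB → input = -9 + 10 = 1 dBu.

1 dBu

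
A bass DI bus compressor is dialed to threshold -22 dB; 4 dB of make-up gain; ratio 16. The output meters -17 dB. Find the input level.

-6 dB

Remove make-up: -17 − 4 = -21 dB.
That's 1 dB above the -22 dB threshold.
Undo the ratio: input overshoot = 1 × 16 = 16 dB, giving input = -6 dB.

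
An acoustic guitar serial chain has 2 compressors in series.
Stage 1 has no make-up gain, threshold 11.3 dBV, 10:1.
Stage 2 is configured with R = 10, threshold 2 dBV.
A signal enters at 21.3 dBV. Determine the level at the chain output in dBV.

Stage 1: 21.3 dBV is 10 dB over 11.3 dBV; at 10:1 that becomes 1 dB over, giving 12.3 dBV.
Stage 2: 10.3 dB above 2 dBV, reduced 10:1 to 1.03 dB above → 3.03 dBV.

3.03 dBV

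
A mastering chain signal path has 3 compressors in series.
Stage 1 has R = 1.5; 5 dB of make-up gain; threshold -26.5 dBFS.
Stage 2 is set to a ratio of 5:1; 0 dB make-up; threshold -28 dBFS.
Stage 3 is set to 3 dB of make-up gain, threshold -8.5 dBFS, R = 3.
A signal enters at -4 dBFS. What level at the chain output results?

Stage 1: -4 dBFS is 22.5 dB over -26.5 dBFS; at 1.5:1 that becomes 15 dB over, giving -11.5 dBFS; +5 dB make-up → -6.5 dBFS.
Stage 2: 21.5 dB above -28 dBFS, reduced 5:1 to 4.3 dB above → -23.7 dBFS.
Stage 3: -23.7 dBFS is at or below the -8.5 dBFS threshold — no compression; make-up brings it to -20.7 dBFS.

-20.7 dBFS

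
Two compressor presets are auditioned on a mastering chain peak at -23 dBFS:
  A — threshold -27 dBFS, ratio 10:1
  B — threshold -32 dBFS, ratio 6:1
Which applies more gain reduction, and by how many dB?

B, by 3.9 dB

A: 4 dB over, compressed to 0.4 dB over, so 3.6 dB of GR.
B: 9 dB over, compressed to 1.5 dB over, so 7.5 dB of GR.
B reduces 3.9 dB more.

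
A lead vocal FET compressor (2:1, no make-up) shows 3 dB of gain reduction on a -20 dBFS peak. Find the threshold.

Gain reduction = -20 − (-23) = 3 dB; output overshoot = GR / (R − 1) = 3 / 1 = 3 dB.
Threshold = output − output overshoot = -23 − 3 = -26 dBFS.

-26 dBFS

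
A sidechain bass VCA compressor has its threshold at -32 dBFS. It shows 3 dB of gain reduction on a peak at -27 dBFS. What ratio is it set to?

2.5:1

Input overshoot = -27 − (-32) = 5 dB.
Output overshoot = 5 − 3 = 2 dB.
Ratio = input overshoot / output overshoot = 5 / 2 = 2.5.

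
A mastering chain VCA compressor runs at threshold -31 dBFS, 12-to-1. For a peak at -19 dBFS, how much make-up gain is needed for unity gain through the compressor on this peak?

Without make-up, output = threshold + overshoot/12 = -31 + 1 = -30 dBFS.
Gap to target: 11 dB.

11 dB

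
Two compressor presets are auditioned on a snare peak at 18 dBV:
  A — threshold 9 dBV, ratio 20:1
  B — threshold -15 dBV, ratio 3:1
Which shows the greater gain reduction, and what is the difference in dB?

A: GR = 9 − 9/20 = 8.55 dB.
B: GR = 33 − 33/3 = 22 dB.
B reduces 13.45 dB more.

B, by 13.45 dB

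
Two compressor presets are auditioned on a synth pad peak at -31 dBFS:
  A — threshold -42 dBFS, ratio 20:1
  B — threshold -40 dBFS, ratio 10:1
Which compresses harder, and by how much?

A: overshoot 11 dB → output overshoot 0.55 dB → GR 10.45 dB.
B: overshoot 9 dB → output overshoot 0.9 dB → GR 8.1 dB.
A applies 2.35 dB more gain reduction.

A, by 2.35 dB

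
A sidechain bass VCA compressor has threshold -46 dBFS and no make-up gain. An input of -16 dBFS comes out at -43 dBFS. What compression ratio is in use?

Input overshoot = -16 − (-46) = 30 dB; output overshoot = -43 − (-46) = 3 dB.
Ratio = 30 / 3 = 10.

10:1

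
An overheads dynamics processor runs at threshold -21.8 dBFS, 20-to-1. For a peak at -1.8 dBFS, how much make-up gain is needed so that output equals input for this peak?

19 dB

Without make-up, output = threshold + overshoot/20 = -21.8 + 1 = -20.8 dBFS.
Gap to target: 19 dB.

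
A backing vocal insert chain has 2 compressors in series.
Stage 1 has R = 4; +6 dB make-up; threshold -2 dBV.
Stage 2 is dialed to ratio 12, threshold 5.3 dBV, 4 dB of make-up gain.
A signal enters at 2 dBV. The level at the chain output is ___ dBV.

9 dBV

Stage 1: overshoot 4 dB → 4/4 = 1 dB → -1 dBV; +6 dB make-up → 5 dBV.
Stage 2: 5 dBV is at or below the 5.3 dBV threshold — no compression; make-up brings it to 9 dBV.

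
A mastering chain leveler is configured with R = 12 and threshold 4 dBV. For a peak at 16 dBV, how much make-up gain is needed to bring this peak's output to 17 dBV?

12 dB

The peak compresses to 4 + 12/12 = 5 dBV.
To reach 17 dBV requires 17 − 5 = 12 dB of make-up.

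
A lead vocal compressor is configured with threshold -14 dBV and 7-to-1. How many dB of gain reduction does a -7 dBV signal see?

Overshoot = -7 − (-14) = 7 dB.
After 7:1 compression the overshoot becomes 7/7 = 1 dB.
GR = overshoot in − overshoot out = 7 − 1 = 6 dB.

6 dB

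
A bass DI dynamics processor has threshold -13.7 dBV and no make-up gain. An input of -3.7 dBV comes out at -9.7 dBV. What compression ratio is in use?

2.5:1

Input overshoot = -3.7 − (-13.7) = 10 dB; output overshoot = -9.7 − (-13.7) = 4 dB.
Ratio = 10 / 4 = 2.5.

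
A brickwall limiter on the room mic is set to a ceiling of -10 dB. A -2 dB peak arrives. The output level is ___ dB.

At ∞:1, everything above -10 dB is held at the ceiling.

-10 dB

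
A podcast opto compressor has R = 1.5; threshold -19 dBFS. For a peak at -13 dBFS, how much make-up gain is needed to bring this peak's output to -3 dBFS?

12 dB

Without make-up, output = threshold + overshoot/1.5 = -19 + 4 = -15 dBFS.
Gap to target: 12 dB.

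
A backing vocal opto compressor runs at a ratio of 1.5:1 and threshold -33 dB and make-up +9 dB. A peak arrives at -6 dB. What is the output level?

Overshoot: -6 − (-33) = 27 dB.
The 27 dB excess becomes 18 dB after 1.5:1 reduction.
So the level is -33 + 18 = -15 dB; make-up adds 9 dB, giving -6 dB.

-6 dB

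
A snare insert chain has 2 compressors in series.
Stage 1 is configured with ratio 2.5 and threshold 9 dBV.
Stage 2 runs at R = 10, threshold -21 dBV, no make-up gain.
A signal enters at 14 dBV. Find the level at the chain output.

Stage 1: overshoot 5 dB → 5/2.5 = 2 dB → 11 dBV.
Stage 2: 32 dB above -21 dBV, reduced 10:1 to 3.2 dB above → -17.8 dBV.

-17.8 dBV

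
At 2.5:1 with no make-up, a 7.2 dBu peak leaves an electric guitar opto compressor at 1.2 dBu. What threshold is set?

Input is 10 dB above T (since output overshoot × R = input overshoot: (1.2 − T)·2.5 = 7.2 − T gives T = -2.8 dBu).
Check: -2.8 + (7.2 − (-2.8))/2.5 = -2.8 + 4 = 1.2 dBu. ✓

-2.8 dBu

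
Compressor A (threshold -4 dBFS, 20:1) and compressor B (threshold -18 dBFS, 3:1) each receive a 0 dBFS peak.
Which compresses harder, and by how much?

B, by 8.2 dB

A: GR = 4 − 4/20 = 3.8 dB.
B: GR = 18 − 18/3 = 12 dB.
B reduces 8.2 dB more.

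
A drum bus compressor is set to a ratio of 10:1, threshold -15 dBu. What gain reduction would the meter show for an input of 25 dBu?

36 dB

The signal is 40 dB above threshold.
After 10:1 compression the overshoot becomes 40/10 = 4 dB.
GR = overshoot in − overshoot out = 40 − 4 = 36 dB.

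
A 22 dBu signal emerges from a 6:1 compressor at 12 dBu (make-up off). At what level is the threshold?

10 dBu

Input is 12 dB above T (since output overshoot × R = input overshoot: (12 − T)·6 = 22 − T gives T = 10 dBu).
Check: 10 + (22 − 10)/6 = 10 + 2 = 12 dBu. ✓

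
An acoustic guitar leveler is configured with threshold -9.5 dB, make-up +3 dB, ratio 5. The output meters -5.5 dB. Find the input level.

Stripping the +3 dB make-up gives -8.5 dB at the gain stage.
That's 1 dB above the -9.5 dB threshold.
Undo the ratio: input overshoot = 1 × 5 = 5 dB, giving input = -4.5 dB.

-4.5 dB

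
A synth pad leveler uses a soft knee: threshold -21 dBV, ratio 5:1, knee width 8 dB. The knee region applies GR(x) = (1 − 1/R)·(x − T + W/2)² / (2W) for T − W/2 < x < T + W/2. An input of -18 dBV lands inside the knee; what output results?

-20.45 dBV

x − T + W/2 = -18 − (-21) + 4 = 7.
GR = (1 − 1/5) × 7² / 16 = 0.8 × 49 / 16 = 2.45 dB.
Output = -18 − 2.45 = -20.45 dBV.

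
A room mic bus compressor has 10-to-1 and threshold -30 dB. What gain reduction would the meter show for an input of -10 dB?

18 dB

The signal is 20 dB above threshold.
A 10:1 ratio leaves 2 dB of that excess.
Gain reduction = 20 − 2 = 18 dB.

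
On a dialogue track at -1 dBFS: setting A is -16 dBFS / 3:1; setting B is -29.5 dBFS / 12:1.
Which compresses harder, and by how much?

A: 15 dB over, compressed to 5 dB over, so 10 dB of GR.
B: 28.5 dB over, compressed to 2.375 dB over, so 26.125 dB of GR.
B applies 16.125 dB more gain reduction.

B, by 16.125 dB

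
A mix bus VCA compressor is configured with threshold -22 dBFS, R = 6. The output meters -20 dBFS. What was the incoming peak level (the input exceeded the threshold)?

-10 dBFS

Post-compression overshoot = -20 − (-22) = 2 dB.
Before 6:1 compression the overshoot was 2 × 6 = 12 dB, so input = -22 + 12 = -10 dBFS.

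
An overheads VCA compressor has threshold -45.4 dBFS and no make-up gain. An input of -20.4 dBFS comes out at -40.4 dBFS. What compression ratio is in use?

5:1

Input overshoot = -20.4 − (-45.4) = 25 dB; output overshoot = -40.4 − (-45.4) = 5 dB.
Ratio = 25 / 5 = 5.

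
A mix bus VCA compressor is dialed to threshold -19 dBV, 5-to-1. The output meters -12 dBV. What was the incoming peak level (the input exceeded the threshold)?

16 dBV

That's 7 dB above the -19 dBV threshold.
Input overshoot = R × output overshoot = 35 dB → input = -19 + 35 = 16 dBV.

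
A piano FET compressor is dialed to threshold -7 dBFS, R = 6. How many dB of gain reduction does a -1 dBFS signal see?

5 dB

Overshoot = -1 − (-7) = 6 dB.
After 6:1 compression the overshoot becomes 6/6 = 1 dB.
So the signal is attenuated by 6 − 1 = 5 dB.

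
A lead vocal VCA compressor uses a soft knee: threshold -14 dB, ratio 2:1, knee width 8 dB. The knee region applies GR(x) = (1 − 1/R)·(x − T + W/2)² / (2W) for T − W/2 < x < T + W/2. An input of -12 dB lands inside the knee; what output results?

x − T + W/2 = -12 − (-14) + 4 = 6.
GR = (1 − 1/2) × 6² / 16 = 0.5 × 36 / 16 = 1.125 dB.
Output = -12 − 1.125 = -13.125 dB.

-13.125 dB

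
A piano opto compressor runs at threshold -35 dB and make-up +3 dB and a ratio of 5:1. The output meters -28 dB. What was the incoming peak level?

-15 dB

Stripping the +3 dB make-up gives -31 dB at the gain stage.
Post-compression overshoot = -31 − (-35) = 4 dB.
Input overshoot = R × output overshoot = 20 dB → input = -35 + 20 = -15 dB.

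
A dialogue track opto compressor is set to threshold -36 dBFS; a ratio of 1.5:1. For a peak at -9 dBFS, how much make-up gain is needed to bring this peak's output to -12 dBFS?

6 dB

The peak compresses to -36 + 27/1.5 = -18 dBFS.
To reach -12 dBFS requires -12 − (-18) = 6 dB of make-up.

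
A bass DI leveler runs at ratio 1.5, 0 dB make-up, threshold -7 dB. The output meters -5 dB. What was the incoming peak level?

-4 dB

Post-compression overshoot = -5 − (-7) = 2 dB.
Input overshoot = R × output overshoot = 3 dB → input = -7 + 3 = -4 dB.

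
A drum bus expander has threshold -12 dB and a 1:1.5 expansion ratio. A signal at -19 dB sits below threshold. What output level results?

-22.5 dB

The input is 7 dB below the -12 dB threshold.
A 1:1.5 expander multiplies undershoot by 1.5: 7 × 1.5 = 10.5 dB below threshold.
Output = -12 − 10.5 = -22.5 dB.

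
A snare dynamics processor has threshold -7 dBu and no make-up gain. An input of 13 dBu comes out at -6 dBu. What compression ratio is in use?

Input overshoot = 13 − (-7) = 20 dB; output overshoot = -6 − (-7) = 1 dB.
Ratio = 20 / 1 = 20.

20:1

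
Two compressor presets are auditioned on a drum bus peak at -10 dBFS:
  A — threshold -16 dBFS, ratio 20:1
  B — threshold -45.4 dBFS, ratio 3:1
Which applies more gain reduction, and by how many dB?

A: overshoot 6 dB → output overshoot 0.3 dB → GR 5.7 dB.
B: overshoot 35.4 dB → output overshoot 11.8 dB → GR 23.6 dB.
B applies 17.9 dB more gain reduction.

B, by 17.9 dB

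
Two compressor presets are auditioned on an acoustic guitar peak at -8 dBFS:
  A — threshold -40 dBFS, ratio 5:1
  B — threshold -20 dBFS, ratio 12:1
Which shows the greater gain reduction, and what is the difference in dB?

A, by 14.6 dB

A: overshoot 32 dB → output overshoot 6.4 dB → GR 25.6 dB.
B: overshoot 12 dB → output overshoot 1 dB → GR 11 dB.
A applies 14.6 dB more gain reduction.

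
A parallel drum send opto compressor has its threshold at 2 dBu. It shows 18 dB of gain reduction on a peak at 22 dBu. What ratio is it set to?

10:1

Input overshoot = 22 − 2 = 20 dB.
Output overshoot = 20 − 18 = 2 dB.
Ratio = input overshoot / output overshoot = 20 / 2 = 10.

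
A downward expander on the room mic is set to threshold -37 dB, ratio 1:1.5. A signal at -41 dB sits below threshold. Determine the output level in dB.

-43 dB

Undershoot = (-37) − (-41) = 4 dB.
At 1:1.5, that expands to 6 dB under threshold.
Output = -37 − 6 = -43 dB.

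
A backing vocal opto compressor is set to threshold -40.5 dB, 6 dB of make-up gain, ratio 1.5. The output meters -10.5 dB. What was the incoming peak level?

Stripping the +6 dB make-up gives -16.5 dB at the gain stage.
That's 24 dB above the -40.5 dB threshold.
Before 1.5:1 compression the overshoot was 24 × 1.5 = 36 dB, so input = -40.5 + 36 = -4.5 dB.

-4.5 dB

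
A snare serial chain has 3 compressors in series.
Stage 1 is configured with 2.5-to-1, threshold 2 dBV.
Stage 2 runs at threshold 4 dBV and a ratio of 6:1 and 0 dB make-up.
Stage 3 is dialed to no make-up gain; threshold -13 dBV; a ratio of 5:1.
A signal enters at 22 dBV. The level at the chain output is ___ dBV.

-9.4 dBV

Stage 1: 20 dB above 2 dBV, reduced 2.5:1 to 8 dB above → 10 dBV.
Stage 2: 6 dB above 4 dBV, reduced 6:1 to 1 dB above → 5 dBV.
Stage 3: overshoot 18 dB → 18/5 = 3.6 dB → -9.4 dBV.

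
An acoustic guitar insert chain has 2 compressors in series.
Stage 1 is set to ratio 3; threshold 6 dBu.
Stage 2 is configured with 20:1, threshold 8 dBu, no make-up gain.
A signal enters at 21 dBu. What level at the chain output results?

Stage 1: 21 dBu is 15 dB over 6 dBu; at 3:1 that becomes 5 dB over, giving 11 dBu.
Stage 2: overshoot 3 dB → 3/20 = 0.15 dB → 8.15 dBu.

8.15 dBu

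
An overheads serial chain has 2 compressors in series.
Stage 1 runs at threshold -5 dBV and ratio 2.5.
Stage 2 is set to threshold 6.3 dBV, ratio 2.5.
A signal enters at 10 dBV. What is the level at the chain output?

Stage 1: 10 dBV is 15 dB over -5 dBV; at 2.5:1 that becomes 6 dB over, giving 1 dBV.
Stage 2: below threshold (1 ≤ 6.3); passes unchanged; output 1 dBV.

1 dBV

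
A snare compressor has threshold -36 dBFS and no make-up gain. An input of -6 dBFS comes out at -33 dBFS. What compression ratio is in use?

10:1

Input overshoot = -6 − (-36) = 30 dB; output overshoot = -33 − (-36) = 3 dB.
Ratio = 30 / 3 = 10.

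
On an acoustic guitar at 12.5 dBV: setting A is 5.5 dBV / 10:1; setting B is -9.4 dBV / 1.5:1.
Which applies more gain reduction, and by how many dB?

B, by 1 dB

A: overshoot 7 dB → output overshoot 0.7 dB → GR 6.3 dB.
B: overshoot 21.9 dB → output overshoot 14.6 dB → GR 7.3 dB.
B reduces 1 dB more.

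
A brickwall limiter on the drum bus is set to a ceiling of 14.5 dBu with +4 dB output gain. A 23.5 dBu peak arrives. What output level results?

18.5 dBu

A brickwall limiter is an ∞:1 compressor: any input above the ceiling is clamped to 14.5 dBu.
Output gain then adds 4 dB: 14.5 + 4 = 18.5 dBu.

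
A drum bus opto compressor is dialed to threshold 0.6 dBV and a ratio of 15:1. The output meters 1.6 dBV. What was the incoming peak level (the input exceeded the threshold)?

15.6 dBV

The compressed level sits 1.6 − 0.6 = 1 dB over threshold.
Input overshoot = R × output overshoot = 15 dB → input = 0.6 + 15 = 15.6 dBV.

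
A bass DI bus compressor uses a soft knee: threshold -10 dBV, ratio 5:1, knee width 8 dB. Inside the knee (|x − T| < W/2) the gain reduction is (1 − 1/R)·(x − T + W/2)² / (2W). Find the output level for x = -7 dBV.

-9.45 dBV

x − T + W/2 = -7 − (-10) + 4 = 7.
GR = (1 − 1/5) × 7² / 16 = 0.8 × 49 / 16 = 2.45 dB.
Output = -7 − 2.45 = -9.45 dBV.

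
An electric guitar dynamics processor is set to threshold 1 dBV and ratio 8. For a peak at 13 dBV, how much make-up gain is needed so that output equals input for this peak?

10.5 dB

Without make-up, output = threshold + overshoot/8 = 1 + 1.5 = 2.5 dBV.
Gap to target: 10.5 dB.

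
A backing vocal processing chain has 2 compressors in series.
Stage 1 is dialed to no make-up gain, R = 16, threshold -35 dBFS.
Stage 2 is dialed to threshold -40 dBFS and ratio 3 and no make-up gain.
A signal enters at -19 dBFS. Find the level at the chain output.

-38 dBFS

Stage 1: overshoot 16 dB → 16/16 = 1 dB → -34 dBFS.
Stage 2: overshoot 6 dB → 6/3 = 2 dB → -38 dBFS.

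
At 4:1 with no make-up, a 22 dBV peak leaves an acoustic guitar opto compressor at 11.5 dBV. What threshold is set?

8 dBV

Gain reduction = 22 − 11.5 = 10.5 dB; output overshoot = GR / (R − 1) = 10.5 / 3 = 3.5 dB.
Threshold = output − output overshoot = 11.5 − 3.5 = 8 dBV.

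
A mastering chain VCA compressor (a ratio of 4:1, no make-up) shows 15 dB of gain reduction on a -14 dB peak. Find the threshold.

-34 dB

Gain reduction = -14 − (-29) = 15 dB; output overshoot = GR / (R − 1) = 15 / 3 = 5 dB.
Threshold = output − output overshoot = -29 − 5 = -34 dB.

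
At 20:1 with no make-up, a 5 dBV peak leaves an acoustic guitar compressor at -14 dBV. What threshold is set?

Input is 20 dB above T (since output overshoot × R = input overshoot: (-14 − T)·20 = 5 − T gives T = -15 dBV).
Check: -15 + (5 − (-15))/20 = -15 + 1 = -14 dBV. ✓

-15 dBV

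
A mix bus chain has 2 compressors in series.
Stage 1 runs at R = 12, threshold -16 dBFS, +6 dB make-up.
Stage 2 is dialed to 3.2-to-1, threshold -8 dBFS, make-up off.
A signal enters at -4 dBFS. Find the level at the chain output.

-9 dBFS

Stage 1: -4 dBFS is 12 dB over -16 dBFS; at 12:1 that becomes 1 dB over, giving -15 dBFS; +6 dB make-up → -9 dBFS.
Stage 2: -9 dBFS ≤ -8 dBFS, so stage 2 doesn't engage; output -9 dBFS.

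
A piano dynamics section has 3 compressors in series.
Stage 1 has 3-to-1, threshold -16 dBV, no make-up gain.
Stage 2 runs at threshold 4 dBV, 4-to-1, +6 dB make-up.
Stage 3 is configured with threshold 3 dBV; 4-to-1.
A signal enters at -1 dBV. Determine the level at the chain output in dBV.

Stage 1: overshoot 15 dB → 15/3 = 5 dB → -11 dBV.
Stage 2: below threshold (-11 ≤ 4); passes unchanged; make-up brings it to -5 dBV.
Stage 3: below threshold (-5 ≤ 3); passes unchanged; output -5 dBV.

-5 dBV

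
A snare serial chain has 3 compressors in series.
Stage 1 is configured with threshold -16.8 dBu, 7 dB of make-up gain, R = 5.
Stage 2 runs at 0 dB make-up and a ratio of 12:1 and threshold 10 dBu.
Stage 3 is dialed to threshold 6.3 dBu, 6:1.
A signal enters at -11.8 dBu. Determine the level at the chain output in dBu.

-8.8 dBu

Stage 1: -11.8 dBu is 5 dB over -16.8 dBu; at 5:1 that becomes 1 dB over, giving -15.8 dBu; +7 dB make-up → -8.8 dBu.
Stage 2: below threshold (-8.8 ≤ 10); passes unchanged; output -8.8 dBu.
Stage 3: -8.8 dBu is at or below the 6.3 dBu threshold — no compression; output -8.8 dBu.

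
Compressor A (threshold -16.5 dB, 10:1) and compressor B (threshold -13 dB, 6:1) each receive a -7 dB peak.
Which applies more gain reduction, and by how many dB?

A, by 3.55 dB

A: 9.5 dB over, compressed to 0.95 dB over, so 8.55 dB of GR.
B: 6 dB over, compressed to 1 dB over, so 5 dB of GR.
A reduces 3.55 dB more.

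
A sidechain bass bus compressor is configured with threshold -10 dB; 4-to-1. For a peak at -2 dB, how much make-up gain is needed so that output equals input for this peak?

The peak compresses to -10 + 8/4 = -8 dB.
To reach -2 dB requires -2 − (-8) = 6 dB of make-up.

6 dB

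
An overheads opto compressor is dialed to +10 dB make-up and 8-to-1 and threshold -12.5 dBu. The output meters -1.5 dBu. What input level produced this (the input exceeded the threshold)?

-4.5 dBu

Before make-up, the level was -1.5 − 10 = -11.5 dBu.
That's 1 dB above the -12.5 dBu threshold.
Input overshoot = R × output overshoot = 8 dB → input = -12.5 + 8 = -4.5 dBu.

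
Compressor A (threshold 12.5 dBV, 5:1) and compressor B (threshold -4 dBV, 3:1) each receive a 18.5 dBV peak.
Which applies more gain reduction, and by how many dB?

A: 6 dB over, compressed to 1.2 dB over, so 4.8 dB of GR.
B: 22.5 dB over, compressed to 7.5 dB over, so 15 dB of GR.
B reduces 10.2 dB more.

B, by 10.2 dB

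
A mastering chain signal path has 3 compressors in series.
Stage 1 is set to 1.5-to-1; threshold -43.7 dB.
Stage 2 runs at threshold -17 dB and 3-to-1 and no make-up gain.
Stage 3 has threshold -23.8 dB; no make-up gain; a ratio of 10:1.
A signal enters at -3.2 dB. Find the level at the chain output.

Stage 1: overshoot 40.5 dB → 40.5/1.5 = 27 dB → -16.7 dB.
Stage 2: -16.7 dB is 0.3 dB over -17 dB; at 3:1 that becomes 0.1 dB over, giving -16.9 dB.
Stage 3: overshoot 6.9 dB → 6.9/10 = 0.69 dB → -23.11 dB.

-23.11 dB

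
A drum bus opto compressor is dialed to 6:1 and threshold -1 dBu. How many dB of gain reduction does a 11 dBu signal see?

11 dBu exceeds the threshold by 12 dB.
After 6:1 compression the overshoot becomes 12/6 = 2 dB.
Gain reduction = 12 − 2 = 10 dB.

10 dB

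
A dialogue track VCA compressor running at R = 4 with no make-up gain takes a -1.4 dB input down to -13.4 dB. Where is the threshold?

-17.4 dB

Input is 16 dB above T (since output overshoot × R = input overshoot: (-13.4 − T)·4 = -1.4 − T gives T = -17.4 dB).
Check: -17.4 + (-1.4 − (-17.4))/4 = -17.4 + 4 = -13.4 dB. ✓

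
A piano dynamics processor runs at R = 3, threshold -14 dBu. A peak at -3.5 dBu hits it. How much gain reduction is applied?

7 dB

-3.5 dBu exceeds the threshold by 10.5 dB.
A 3:1 ratio leaves 3.5 dB of that excess.
GR = overshoot in − overshoot out = 10.5 − 3.5 = 7 dB.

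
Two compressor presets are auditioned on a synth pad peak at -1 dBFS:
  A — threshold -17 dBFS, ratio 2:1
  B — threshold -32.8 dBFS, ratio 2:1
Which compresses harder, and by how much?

B, by 7.9 dB

A: 16 dB over, compressed to 8 dB over, so 8 dB of GR.
B: 31.8 dB over, compressed to 15.9 dB over, so 15.9 dB of GR.
Difference: 7.9 dB in favour of B.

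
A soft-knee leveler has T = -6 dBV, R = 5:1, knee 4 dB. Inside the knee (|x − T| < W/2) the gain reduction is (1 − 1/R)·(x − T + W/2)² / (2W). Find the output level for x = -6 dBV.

x − T + W/2 = -6 − (-6) + 2 = 2.
GR = (1 − 1/5) × 2² / 8 = 0.8 × 4 / 8 = 0.4 dB.
Output = -6 − 0.4 = -6.4 dBV.

-6.4 dBV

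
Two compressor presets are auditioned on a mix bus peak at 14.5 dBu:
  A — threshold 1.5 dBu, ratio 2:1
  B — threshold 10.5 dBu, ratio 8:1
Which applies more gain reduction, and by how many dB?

A: 13 dB over, compressed to 6.5 dB over, so 6.5 dB of GR.
B: 4 dB over, compressed to 0.5 dB over, so 3.5 dB of GR.
A applies 3 dB more gain reduction.

A, by 3 dB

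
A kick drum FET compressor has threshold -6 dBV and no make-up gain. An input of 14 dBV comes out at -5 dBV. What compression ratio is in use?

20:1

Input overshoot = 14 − (-6) = 20 dB; output overshoot = -5 − (-6) = 1 dB.
Ratio = 20 / 1 = 20.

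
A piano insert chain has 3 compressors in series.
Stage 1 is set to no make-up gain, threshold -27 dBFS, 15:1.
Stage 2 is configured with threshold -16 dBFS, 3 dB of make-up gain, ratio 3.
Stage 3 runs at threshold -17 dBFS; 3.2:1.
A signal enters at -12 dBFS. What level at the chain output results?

Stage 1: overshoot 15 dB → 15/15 = 1 dB → -26 dBFS.
Stage 2: -26 dBFS ≤ -16 dBFS, so stage 2 doesn't engage; make-up brings it to -23 dBFS.
Stage 3: -23 dBFS ≤ -17 dBFS, so stage 3 doesn't engage; output -23 dBFS.

-23 dBFS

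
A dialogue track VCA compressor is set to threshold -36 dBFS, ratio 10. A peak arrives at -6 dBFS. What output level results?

-6 dBFS sits 30 dB over threshold.
At 10:1 the overshoot is divided by 10, leaving 3 dB above threshold.
That puts the output at -33 dBFS.

-33 dBFS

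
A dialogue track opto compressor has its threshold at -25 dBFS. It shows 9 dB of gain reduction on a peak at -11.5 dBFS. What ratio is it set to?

3:1

Input overshoot = -11.5 − (-25) = 13.5 dB.
Output overshoot = 13.5 − 9 = 4.5 dB.
Ratio = input overshoot / output overshoot = 13.5 / 4.5 = 3.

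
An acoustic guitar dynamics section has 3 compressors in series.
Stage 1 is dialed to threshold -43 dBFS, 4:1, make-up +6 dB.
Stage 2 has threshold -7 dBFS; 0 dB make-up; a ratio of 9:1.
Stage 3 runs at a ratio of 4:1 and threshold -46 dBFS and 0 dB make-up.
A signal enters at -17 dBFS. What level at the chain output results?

Stage 1: 26 dB above -43 dBFS, reduced 4:1 to 6.5 dB above → -36.5 dBFS; +6 dB make-up → -30.5 dBFS.
Stage 2: -30.5 dBFS ≤ -7 dBFS, so stage 2 doesn't engage; output -30.5 dBFS.
Stage 3: overshoot 15.5 dB → 15.5/4 = 3.875 dB → -42.125 dBFS.

-42.125 dBFS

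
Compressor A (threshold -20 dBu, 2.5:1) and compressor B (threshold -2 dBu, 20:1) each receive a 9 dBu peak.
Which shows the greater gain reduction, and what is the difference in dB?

A: 29 dB over, compressed to 11.6 dB over, so 17.4 dB of GR.
B: 11 dB over, compressed to 0.55 dB over, so 10.45 dB of GR.
Difference: 6.95 dB in favour of A.

A, by 6.95 dB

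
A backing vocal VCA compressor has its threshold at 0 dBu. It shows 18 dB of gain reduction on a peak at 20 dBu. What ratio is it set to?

Input overshoot = 20 − 0 = 20 dB.
Output overshoot = 20 − 18 = 2 dB.
Ratio = input overshoot / output overshoot = 20 / 2 = 10.

10:1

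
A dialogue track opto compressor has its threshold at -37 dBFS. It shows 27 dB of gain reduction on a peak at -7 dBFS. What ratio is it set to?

10:1

Input overshoot = -7 − (-37) = 30 dB.
Output overshoot = 30 − 27 = 3 dB.
Ratio = input overshoot / output overshoot = 30 / 3 = 10.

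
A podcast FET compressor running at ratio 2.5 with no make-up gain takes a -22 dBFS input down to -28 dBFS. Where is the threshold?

Let T be the threshold. Output overshoot = (input overshoot)/R, so -28 − T = (-22 − T)/2.5.
2.5·(-28 − T) = -22 − T → 1.5·T = -70 − (-22) = -48.
T = -48/1.5 = -32 dBFS.

-32 dBFS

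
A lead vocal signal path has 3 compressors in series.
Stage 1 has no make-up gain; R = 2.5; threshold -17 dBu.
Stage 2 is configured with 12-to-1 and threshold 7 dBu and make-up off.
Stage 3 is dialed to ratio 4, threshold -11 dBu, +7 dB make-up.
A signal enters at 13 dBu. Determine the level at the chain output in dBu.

Stage 1: 30 dB above -17 dBu, reduced 2.5:1 to 12 dB above → -5 dBu.
Stage 2: below threshold (-5 ≤ 7); passes unchanged; output -5 dBu.
Stage 3: overshoot 6 dB → 6/4 = 1.5 dB → -9.5 dBu; +7 dB make-up → -2.5 dBu.

-2.5 dBu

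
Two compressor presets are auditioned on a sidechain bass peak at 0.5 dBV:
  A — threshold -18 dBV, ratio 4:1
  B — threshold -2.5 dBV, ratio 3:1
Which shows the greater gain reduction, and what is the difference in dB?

A, by 11.875 dB

A: GR = 18.5 − 18.5/4 = 13.875 dB.
B: GR = 3 − 3/3 = 2 dB.
A reduces 11.875 dB more.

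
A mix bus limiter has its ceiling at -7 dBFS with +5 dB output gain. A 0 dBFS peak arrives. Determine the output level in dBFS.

-2 dBFS

At ∞:1, everything above -7 dBFS is held at the ceiling.
Output gain then adds 5 dB: -7 + 5 = -2 dBFS.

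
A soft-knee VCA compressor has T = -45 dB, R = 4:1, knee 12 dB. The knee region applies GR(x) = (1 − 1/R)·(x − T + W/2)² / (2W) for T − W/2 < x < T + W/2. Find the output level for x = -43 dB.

x − T + W/2 = -43 − (-45) + 6 = 8.
GR = (1 − 1/4) × 8² / 24 = 0.75 × 64 / 24 = 2 dB.
Output = -43 − 2 = -45 dB.

-45 dB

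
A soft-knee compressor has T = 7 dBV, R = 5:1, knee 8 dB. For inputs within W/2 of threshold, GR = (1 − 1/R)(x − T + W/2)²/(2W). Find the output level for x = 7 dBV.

x − T + W/2 = 7 − 7 + 4 = 4.
GR = (1 − 1/5) × 4² / 16 = 0.8 × 16 / 16 = 0.8 dB.
Output = 7 − 0.8 = 6.2 dBV.

6.2 dBV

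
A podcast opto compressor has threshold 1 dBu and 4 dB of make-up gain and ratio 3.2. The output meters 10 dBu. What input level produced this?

Stripping the +4 dB make-up gives 6 dBu at the gain stage.
That's 5 dB above the 1 dBu threshold.
Input overshoot = R × output overshoot = 16 dB → input = 1 + 16 = 17 dBu.

17 dBu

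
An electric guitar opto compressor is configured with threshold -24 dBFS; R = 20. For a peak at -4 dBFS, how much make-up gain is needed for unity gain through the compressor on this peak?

Overshoot 20 dB → 20/20 = 1 dB after compression, so the compressed level is -24 + 1 = -23 dBFS.
Make-up = target − compressed = -4 − (-23) = 19 dB.

19 dB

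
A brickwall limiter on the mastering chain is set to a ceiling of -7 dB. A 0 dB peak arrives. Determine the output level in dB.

The limiter clamps the peak to its -7 dB ceiling.

-7 dB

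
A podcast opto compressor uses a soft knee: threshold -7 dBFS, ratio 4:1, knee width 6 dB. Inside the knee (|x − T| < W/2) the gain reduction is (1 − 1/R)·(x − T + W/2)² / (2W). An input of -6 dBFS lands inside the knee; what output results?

-7 dBFS

x − T + W/2 = -6 − (-7) + 3 = 4.
GR = (1 − 1/4) × 4² / 12 = 0.75 × 16 / 12 = 1 dB.
Output = -6 − 1 = -7 dBFS.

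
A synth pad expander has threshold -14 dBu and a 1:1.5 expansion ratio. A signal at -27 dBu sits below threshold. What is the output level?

Undershoot = (-14) − (-27) = 13 dB.
At 1:1.5, that expands to 19.5 dB under threshold.
Output = -14 − 19.5 = -33.5 dBu.

-33.5 dBu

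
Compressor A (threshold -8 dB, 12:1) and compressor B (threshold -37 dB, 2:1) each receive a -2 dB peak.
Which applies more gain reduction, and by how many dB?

A: overshoot 6 dB → output overshoot 0.5 dB → GR 5.5 dB.
B: overshoot 35 dB → output overshoot 17.5 dB → GR 17.5 dB.
B applies 12 dB more gain reduction.

B, by 12 dB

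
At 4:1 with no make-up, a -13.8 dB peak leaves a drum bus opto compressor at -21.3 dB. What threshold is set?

-23.8 dB

Let T be the threshold. Output overshoot = (input overshoot)/R, so -21.3 − T = (-13.8 − T)/4.
4·(-21.3 − T) = -13.8 − T → 3·T = -85.2 − (-13.8) = -71.4.
T = -71.4/3 = -23.8 dB.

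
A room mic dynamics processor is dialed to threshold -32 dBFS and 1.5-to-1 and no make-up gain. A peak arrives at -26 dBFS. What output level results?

-28 dBFS

-26 dBFS sits 6 dB over threshold.
1.5:1 compression reduces that to 6/1.5 = 4 dB over.
Output = -32 + 4 = -28 dBFS.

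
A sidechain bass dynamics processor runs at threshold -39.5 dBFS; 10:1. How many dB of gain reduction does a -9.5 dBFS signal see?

27 dB

The signal is 30 dB above threshold.
At 10:1, output sits 30/10 = 3 dB above threshold.
Gain reduction = 30 − 3 = 27 dB.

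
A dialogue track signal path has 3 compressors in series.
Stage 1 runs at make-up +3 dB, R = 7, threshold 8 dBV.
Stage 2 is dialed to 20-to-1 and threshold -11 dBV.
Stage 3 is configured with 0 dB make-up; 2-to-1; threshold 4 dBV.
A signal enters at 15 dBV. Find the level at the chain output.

-9.85 dBV

Stage 1: 7 dB above 8 dBV, reduced 7:1 to 1 dB above → 9 dBV; +3 dB make-up → 12 dBV.
Stage 2: 23 dB above -11 dBV, reduced 20:1 to 1.15 dB above → -9.85 dBV.
Stage 3: -9.85 dBV ≤ 4 dBV, so stage 3 doesn't engage; output -9.85 dBV.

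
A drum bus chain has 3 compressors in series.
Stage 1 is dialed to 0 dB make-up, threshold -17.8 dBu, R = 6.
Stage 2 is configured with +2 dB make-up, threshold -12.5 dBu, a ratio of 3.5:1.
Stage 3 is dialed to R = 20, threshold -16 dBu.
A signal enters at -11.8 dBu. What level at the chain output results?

-15.94 dBu

Stage 1: overshoot 6 dB → 6/6 = 1 dB → -16.8 dBu.
Stage 2: -16.8 dBu is at or below the -12.5 dBu threshold — no compression; make-up brings it to -14.8 dBu.
Stage 3: overshoot 1.2 dB → 1.2/20 = 0.06 dB → -15.94 dBu.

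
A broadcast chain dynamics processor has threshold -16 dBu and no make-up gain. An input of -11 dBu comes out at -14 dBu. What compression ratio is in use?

Input overshoot = -11 − (-16) = 5 dB; output overshoot = -14 − (-16) = 2 dB.
Ratio = 5 / 2 = 2.5.

2.5:1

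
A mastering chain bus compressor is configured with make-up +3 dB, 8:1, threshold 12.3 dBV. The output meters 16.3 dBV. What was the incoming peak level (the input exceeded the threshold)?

Stripping the +3 dB make-up gives 13.3 dBV at the gain stage.
That's 1 dB above the 12.3 dBV threshold.
Before 8:1 compression the overshoot was 1 × 8 = 8 dB, so input = 12.3 + 8 = 20.3 dBV.

20.3 dBV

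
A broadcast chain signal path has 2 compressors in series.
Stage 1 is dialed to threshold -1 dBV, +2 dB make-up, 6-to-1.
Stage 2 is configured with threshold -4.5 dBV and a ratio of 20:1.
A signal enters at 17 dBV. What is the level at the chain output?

-4.075 dBV

Stage 1: overshoot 18 dB → 18/6 = 3 dB → 2 dBV; +2 dB make-up → 4 dBV.
Stage 2: 4 dBV is 8.5 dB over -4.5 dBV; at 20:1 that becomes 0.425 dB over, giving -4.075 dBV.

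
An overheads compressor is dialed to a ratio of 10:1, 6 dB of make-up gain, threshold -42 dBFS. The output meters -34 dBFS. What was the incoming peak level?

-22 dBFS

Stripping the +6 dB make-up gives -40 dBFS at the gain stage.
Post-compression overshoot = -40 − (-42) = 2 dB.
Before 10:1 compression the overshoot was 2 × 10 = 20 dB, so input = -42 + 20 = -22 dBFS.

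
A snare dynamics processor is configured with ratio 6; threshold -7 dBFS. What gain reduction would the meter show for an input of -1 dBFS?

The signal is 6 dB above threshold.
A 6:1 ratio leaves 1 dB of that excess.
Gain reduction = 6 − 1 = 5 dB.

5 dB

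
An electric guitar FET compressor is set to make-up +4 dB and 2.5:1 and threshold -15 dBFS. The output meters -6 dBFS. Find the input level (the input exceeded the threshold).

-2.5 dBFS

Remove make-up: -6 − 4 = -10 dBFS.
The compressed level sits -10 − (-15) = 5 dB over threshold.
Undo the ratio: input overshoot = 5 × 2.5 = 12.5 dB, giving input = -2.5 dBFS.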